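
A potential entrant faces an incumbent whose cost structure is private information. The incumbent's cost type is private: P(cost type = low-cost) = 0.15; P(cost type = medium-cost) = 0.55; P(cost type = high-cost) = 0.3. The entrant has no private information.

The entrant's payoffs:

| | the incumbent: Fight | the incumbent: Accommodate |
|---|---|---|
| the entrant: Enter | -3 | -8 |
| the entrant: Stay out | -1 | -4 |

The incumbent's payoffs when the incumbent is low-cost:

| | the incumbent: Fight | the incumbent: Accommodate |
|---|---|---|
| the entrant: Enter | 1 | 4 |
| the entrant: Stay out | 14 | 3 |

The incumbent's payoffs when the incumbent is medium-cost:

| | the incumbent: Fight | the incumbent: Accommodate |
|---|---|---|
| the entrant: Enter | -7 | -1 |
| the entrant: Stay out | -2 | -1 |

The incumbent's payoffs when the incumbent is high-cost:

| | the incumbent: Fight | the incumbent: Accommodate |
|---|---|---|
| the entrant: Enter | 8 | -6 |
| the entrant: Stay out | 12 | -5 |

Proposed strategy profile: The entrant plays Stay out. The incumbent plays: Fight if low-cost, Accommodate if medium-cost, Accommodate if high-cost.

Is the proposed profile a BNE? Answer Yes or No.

The entrant plays Stay out: E[Stay out] = 0.15·(-1) + 0.55·(-4) + 0.3·(-4) = -3.55; E[Enter] = -7.25. Best-responding. ✓
The incumbent (cost type low-cost), facing Stay out: Fight gives 14, Accommodate gives 3. Proposed Fight is best. ✓
The incumbent (cost type medium-cost), facing Stay out: Fight gives -2, Accommodate gives -1. Proposed Accommodate is best. ✓
The incumbent (cost type high-cost), facing Stay out: Fight gives 12, Accommodate gives -5. Proposed Accommodate is not best — profitable deviation exists. ✗

No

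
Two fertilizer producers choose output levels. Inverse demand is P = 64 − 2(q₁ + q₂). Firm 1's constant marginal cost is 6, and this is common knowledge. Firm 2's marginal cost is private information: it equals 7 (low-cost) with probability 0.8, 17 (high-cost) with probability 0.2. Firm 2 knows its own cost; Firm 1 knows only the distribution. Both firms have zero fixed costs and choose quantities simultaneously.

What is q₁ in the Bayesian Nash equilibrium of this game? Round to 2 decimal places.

Firm 2 with cost c maximizes (64 − 2(q₁+q₂) − c)·q₂, giving q₂(c) = (64 − c − 2q₁)/4.
E[c₂] = 0.8·7 + 0.2·17 = 9
Firm 1's FOC against E[q₂] yields q₁ = (64 − 2·6 + E[c₂])/6 = (64 − 12 + 9)/6 = 10.1667.

10.17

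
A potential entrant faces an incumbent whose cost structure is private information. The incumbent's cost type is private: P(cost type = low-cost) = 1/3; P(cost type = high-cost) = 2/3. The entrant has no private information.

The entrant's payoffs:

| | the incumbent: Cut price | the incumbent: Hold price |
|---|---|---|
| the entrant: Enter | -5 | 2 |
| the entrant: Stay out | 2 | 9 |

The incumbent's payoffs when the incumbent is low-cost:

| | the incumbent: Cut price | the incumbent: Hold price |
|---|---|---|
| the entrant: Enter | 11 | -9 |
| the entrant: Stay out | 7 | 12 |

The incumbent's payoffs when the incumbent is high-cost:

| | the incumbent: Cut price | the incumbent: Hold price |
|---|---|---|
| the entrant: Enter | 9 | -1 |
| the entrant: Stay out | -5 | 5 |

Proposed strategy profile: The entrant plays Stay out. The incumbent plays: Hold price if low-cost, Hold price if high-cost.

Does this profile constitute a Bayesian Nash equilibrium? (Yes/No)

Yes

A profile is a BNE iff every type of every player is best-responding given beliefs about the other side.
The entrant plays Stay out: E[Stay out] = 1/3·(9) + 2/3·(9) = 9; E[Enter] = 2. Best-responding. ✓
The incumbent (cost type low-cost), facing Stay out: Cut price gives 7, Hold price gives 12. Proposed Hold price is best. ✓
The incumbent (cost type high-cost), facing Stay out: Cut price gives -5, Hold price gives 5. Proposed Hold price is best. ✓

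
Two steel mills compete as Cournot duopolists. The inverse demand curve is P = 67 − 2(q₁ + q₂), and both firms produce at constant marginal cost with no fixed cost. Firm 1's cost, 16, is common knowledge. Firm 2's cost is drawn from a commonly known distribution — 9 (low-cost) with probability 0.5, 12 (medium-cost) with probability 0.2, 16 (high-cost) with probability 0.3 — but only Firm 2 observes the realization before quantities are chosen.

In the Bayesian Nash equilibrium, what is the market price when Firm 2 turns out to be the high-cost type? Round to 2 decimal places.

33.72

Each type of Firm 2 best-responds to q₁; Firm 1 best-responds to the expected q₂ over Firm 2's types.
Firm 2 with cost c maximizes (67 − 2(q₁+q₂) − c)·q₂, giving q₂(c) = (67 − c − 2q₁)/4.
E[c₂] = 0.5·9 + 0.2·12 + 0.3·16 = 11.7
Firm 1's FOC against E[q₂] yields q₁ = (67 − 2·16 + E[c₂])/6 = (67 − 32 + 11.7)/6 = 7.78333.
q₂(high-cost) = 8.85833, so P = 67 − 2·(7.78333 + 8.85833) = 33.7167.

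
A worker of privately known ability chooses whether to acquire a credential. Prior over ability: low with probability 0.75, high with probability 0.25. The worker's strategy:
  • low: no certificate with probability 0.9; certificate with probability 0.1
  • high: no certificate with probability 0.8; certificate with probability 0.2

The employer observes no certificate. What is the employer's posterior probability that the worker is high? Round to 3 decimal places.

P(no certificate) = 0.75·0.9 + 0.25·0.8 = 0.875
P(high | no certificate) = (0.25·0.8) / 0.875 = 0.2 / 0.875 = 0.228571

0.229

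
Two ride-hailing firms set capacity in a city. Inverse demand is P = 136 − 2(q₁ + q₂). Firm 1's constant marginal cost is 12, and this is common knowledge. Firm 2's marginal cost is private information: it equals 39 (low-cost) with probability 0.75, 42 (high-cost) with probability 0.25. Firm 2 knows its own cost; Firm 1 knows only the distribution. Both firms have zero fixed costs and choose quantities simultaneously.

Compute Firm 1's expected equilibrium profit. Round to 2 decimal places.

1279.34

Type-c best response for Firm 2: q₂(c) = (136 − c)/4 − q₁/2.
Firm 1 maximizes expected profit; its first-order condition is 136 − 4q₁ − 2E[q₂] − 12 = 0.
Substituting E[q₂] and solving: E[c₂] = 39.75, so q₁ = (136 − 2·12 + 39.75)/6 = 25.2917.
E[P] = 136 − 2·(q₁ + E[q₂]) = 62.5833; Firm 1's expected profit = (E[P] − 12)·q₁ = (62.5833 − 12)·25.2917 = 1279.34.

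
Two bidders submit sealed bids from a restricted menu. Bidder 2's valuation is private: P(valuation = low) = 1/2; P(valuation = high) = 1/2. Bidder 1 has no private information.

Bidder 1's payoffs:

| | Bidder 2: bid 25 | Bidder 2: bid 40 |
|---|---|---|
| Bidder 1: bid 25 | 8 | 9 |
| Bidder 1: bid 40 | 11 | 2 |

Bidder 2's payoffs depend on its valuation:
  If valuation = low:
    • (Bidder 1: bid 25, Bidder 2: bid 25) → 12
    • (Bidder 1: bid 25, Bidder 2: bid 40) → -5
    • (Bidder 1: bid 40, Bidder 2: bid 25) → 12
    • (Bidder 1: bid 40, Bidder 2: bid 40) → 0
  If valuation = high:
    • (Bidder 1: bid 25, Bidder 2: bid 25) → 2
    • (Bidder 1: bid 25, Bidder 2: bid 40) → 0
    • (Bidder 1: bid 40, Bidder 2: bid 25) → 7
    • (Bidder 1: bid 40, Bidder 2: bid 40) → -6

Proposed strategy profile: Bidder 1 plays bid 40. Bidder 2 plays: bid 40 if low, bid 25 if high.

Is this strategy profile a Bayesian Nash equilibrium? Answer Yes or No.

Bidder 1 plays bid 40: E[bid 40] = 1/2·(2) + 1/2·(11) = 13/2; E[bid 25] = 17/2. Not best-responding. ✗
Bidder 2 (valuation low), facing bid 40: bid 25 gives 12, bid 40 gives 0. Proposed bid 40 is not best — profitable deviation exists. ✗
Bidder 2 (valuation high), facing bid 40: bid 25 gives 7, bid 40 gives -6. Proposed bid 25 is best. ✓

No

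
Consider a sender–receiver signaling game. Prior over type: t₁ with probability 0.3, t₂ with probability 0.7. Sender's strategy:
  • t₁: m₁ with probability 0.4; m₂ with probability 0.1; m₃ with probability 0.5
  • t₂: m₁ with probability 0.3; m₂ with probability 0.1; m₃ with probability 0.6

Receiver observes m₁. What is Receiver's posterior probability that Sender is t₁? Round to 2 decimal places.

P(m₁) = 0.3·0.4 + 0.7·0.3 = 0.33
P(t₁ | m₁) = (0.3·0.4) / 0.33 = 0.12 / 0.33 = 0.363636

0.36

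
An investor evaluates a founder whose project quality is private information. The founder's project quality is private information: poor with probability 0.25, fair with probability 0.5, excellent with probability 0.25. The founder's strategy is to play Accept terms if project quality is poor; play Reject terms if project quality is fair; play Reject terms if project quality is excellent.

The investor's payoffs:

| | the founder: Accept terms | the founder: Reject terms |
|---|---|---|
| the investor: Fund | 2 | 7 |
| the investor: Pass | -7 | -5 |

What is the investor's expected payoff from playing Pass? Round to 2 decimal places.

E[Pass] = 0.25·(-7) + 0.5·(-5) + 0.25·(-5) = (-1.75) + (-2.5) + (-1.25) = -5.5

-5.50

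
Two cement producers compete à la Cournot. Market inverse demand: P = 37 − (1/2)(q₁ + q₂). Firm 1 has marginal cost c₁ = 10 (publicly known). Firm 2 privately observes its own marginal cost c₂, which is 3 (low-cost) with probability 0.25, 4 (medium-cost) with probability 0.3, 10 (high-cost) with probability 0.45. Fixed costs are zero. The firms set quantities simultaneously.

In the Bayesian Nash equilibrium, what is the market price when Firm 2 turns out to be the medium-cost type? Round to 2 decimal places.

Firm 2 with cost c maximizes (37 − (1/2)(q₁+q₂) − c)·q₂, giving q₂(c) = (37 − c − (1/2)q₁).
E[c₂] = 0.25·3 + 0.3·4 + 0.45·10 = 6.45
Firm 1's FOC against E[q₂] yields q₁ = (37 − 2·10 + E[c₂])/(3/2) = (37 − 20 + 6.45)/(3/2) = 15.6333.
q₂(medium-cost) = 25.1833, so P = 37 − (1/2)·(15.6333 + 25.1833) = 16.5917.

16.59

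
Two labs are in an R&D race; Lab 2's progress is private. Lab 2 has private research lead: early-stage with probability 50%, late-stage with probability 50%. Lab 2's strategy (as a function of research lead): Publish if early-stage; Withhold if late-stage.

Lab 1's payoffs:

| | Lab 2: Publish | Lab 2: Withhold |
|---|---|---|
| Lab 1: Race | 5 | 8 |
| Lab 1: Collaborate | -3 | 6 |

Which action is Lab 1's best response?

Race

E[Race] = 0.5·(5) + 0.5·(8) = 6.5
E[Collaborate] = 0.5·(-3) + 0.5·(6) = 1.5
Best response: Race (6.5 is the largest).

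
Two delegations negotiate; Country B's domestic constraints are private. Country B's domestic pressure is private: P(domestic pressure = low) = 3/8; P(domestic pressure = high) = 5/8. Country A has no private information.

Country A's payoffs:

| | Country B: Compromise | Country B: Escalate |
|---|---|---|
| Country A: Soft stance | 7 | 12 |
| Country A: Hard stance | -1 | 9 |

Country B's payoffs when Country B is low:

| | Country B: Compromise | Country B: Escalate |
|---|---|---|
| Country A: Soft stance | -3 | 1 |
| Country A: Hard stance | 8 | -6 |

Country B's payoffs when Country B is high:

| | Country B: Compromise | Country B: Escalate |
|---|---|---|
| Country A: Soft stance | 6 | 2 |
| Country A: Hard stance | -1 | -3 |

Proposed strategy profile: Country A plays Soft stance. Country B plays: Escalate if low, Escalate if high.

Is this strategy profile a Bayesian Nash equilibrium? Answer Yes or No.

Country A plays Soft stance: E[Soft stance] = 3/8·(12) + 5/8·(12) = 12; E[Hard stance] = 9. Best-responding. ✓
Country B (domestic pressure low), facing Soft stance: Compromise gives -3, Escalate gives 1. Proposed Escalate is best. ✓
Country B (domestic pressure high), facing Soft stance: Compromise gives 6, Escalate gives 2. Proposed Escalate is not best — profitable deviation exists. ✗

No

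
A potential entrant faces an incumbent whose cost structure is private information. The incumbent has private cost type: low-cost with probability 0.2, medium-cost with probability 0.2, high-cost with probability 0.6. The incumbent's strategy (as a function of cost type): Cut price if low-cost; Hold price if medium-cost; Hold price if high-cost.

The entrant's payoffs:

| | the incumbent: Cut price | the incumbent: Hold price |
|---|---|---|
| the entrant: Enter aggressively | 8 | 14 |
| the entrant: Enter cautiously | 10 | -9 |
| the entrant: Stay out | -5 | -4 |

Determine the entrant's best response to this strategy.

Compute the entrant's expected payoff for each action, taking the expectation over the incumbent's type.
E[Enter aggressively] = 0.2·(8) + 0.2·(14) + 0.6·(14) = 12.8
E[Enter cautiously] = 0.2·(10) + 0.2·(-9) + 0.6·(-9) = -5.2
E[Stay out] = 0.2·(-5) + 0.2·(-4) + 0.6·(-4) = -4.2
Best response: Enter aggressively (12.8 is the largest).

Enter aggressively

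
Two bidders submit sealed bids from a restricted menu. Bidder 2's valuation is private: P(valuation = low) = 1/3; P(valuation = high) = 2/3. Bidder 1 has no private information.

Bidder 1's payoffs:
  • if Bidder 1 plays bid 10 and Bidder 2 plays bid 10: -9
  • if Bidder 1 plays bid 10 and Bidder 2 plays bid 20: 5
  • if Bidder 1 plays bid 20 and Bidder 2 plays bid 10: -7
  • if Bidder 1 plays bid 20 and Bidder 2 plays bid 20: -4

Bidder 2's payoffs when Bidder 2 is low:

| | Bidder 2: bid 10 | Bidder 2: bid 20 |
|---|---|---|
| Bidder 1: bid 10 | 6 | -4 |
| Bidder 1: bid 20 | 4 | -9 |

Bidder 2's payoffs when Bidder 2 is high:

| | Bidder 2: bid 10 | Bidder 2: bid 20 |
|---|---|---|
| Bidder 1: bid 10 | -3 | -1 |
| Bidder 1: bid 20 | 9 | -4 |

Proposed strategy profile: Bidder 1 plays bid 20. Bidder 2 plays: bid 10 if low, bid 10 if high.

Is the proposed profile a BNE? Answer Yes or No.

Yes

A profile is a BNE iff every type of every player is best-responding given beliefs about the other side.
Bidder 1 plays bid 20: E[bid 20] = 1/3·(-7) + 2/3·(-7) = -7; E[bid 10] = -9. Best-responding. ✓
Bidder 2 (valuation low), facing bid 20: bid 10 gives 4, bid 20 gives -9. Proposed bid 10 is best. ✓
Bidder 2 (valuation high), facing bid 20: bid 10 gives 9, bid 20 gives -4. Proposed bid 10 is best. ✓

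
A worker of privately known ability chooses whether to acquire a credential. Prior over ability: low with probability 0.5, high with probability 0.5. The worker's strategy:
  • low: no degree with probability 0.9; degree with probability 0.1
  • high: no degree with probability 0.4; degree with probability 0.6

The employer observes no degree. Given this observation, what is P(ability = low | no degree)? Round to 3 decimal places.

0.692

P(no degree) = 0.5·0.9 + 0.5·0.4 = 0.65
P(low | no degree) = (0.5·0.9) / 0.65 = 0.45 / 0.65 = 0.692308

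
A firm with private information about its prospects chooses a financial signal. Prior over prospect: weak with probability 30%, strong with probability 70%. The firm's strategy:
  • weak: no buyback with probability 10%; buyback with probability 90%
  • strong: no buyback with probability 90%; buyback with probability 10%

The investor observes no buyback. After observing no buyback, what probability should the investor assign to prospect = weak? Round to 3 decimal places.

Apply Bayes' rule using the sender's strategy as the likelihood.
P(no buyback) = 0.3·0.1 + 0.7·0.9 = 0.66
P(weak | no buyback) = (0.3·0.1) / 0.66 = 0.03 / 0.66 = 0.0454545

0.045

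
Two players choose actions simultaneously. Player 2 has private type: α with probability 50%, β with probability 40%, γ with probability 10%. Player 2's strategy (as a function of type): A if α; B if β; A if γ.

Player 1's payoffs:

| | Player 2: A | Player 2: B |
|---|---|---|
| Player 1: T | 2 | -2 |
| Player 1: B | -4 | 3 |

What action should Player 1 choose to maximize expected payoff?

T

E[T] = 0.5·(2) + 0.4·(-2) + 0.1·(2) = 0.4
E[B] = 0.5·(-4) + 0.4·(3) + 0.1·(-4) = -1.2
Best response: T (0.4 is the largest).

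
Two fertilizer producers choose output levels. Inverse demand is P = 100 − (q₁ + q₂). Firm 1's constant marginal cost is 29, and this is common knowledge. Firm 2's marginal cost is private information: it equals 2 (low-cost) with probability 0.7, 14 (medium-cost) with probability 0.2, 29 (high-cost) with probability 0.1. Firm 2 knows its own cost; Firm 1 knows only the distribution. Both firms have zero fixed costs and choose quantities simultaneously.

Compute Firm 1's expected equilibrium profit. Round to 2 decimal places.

Type-c best response for Firm 2: q₂(c) = (100 − c)/2 − q₁/2.
Firm 1 maximizes expected profit; its first-order condition is 100 − 2q₁ − E[q₂] − 29 = 0.
Substituting E[q₂] and solving: E[c₂] = 7.1, so q₁ = (100 − 2·29 + 7.1)/3 = 16.3667.
E[P] = 100 − (q₁ + E[q₂]) = 45.3667; Firm 1's expected profit = (E[P] − 29)·q₁ = (45.3667 − 29)·16.3667 = 267.868.

267.87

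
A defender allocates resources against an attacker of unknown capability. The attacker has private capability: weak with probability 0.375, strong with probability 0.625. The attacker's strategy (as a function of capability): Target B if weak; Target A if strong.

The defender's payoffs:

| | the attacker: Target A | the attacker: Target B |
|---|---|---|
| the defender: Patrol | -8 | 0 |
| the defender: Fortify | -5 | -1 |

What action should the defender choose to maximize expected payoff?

E[Patrol] = 0.375·(0) + 0.625·(-8) = -5
E[Fortify] = 0.375·(-1) + 0.625·(-5) = -3.5
Best response: Fortify (-3.5 is the largest).

Fortify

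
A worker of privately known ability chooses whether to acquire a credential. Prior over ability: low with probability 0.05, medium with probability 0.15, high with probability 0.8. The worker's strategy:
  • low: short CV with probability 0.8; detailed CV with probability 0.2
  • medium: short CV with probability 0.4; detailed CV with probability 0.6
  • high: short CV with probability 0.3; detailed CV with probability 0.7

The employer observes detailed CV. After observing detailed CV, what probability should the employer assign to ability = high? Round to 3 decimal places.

0.848

Apply Bayes' rule using the sender's strategy as the likelihood.
P(detailed CV) = 0.05·0.2 + 0.15·0.6 + 0.8·0.7 = 0.66
P(high | detailed CV) = (0.8·0.7) / 0.66 = 0.56 / 0.66 = 0.848485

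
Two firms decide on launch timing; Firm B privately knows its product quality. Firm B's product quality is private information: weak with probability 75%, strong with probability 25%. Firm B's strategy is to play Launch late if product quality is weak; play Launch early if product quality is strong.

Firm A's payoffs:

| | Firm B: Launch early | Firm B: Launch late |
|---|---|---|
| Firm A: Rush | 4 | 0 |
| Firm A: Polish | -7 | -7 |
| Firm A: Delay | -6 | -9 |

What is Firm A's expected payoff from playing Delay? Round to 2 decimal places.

-8.25

E[Delay] = 0.75·(-9) + 0.25·(-6) = (-6.75) + (-1.5) = -8.25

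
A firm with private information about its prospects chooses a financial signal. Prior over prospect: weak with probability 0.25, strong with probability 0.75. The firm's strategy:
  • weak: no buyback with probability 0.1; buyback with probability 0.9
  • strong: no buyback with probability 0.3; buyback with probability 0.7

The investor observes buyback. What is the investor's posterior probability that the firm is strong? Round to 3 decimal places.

Apply Bayes' rule using the sender's strategy as the likelihood.
P(buyback) = 0.25·0.9 + 0.75·0.7 = 0.75
P(strong | buyback) = (0.75·0.7) / 0.75 = 0.525 / 0.75 = 0.7

0.700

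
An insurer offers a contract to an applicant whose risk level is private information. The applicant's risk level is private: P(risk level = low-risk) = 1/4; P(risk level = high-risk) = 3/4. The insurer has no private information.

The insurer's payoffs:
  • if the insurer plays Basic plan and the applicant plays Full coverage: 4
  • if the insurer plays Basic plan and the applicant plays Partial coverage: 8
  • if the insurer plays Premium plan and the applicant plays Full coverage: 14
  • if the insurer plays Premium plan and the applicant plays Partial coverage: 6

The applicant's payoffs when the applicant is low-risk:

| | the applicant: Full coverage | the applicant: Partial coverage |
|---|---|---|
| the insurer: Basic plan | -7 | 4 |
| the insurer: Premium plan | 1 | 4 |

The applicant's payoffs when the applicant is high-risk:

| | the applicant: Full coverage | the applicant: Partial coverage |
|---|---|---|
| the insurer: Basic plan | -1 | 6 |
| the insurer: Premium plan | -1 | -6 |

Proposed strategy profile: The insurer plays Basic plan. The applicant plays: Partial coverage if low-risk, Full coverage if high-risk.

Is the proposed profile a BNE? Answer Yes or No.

The insurer plays Basic plan: E[Basic plan] = 1/4·(8) + 3/4·(4) = 5; E[Premium plan] = 12. Not best-responding. ✗
The applicant (risk level low-risk), facing Basic plan: Full coverage gives -7, Partial coverage gives 4. Proposed Partial coverage is best. ✓
The applicant (risk level high-risk), facing Basic plan: Full coverage gives -1, Partial coverage gives 6. Proposed Full coverage is not best — profitable deviation exists. ✗

No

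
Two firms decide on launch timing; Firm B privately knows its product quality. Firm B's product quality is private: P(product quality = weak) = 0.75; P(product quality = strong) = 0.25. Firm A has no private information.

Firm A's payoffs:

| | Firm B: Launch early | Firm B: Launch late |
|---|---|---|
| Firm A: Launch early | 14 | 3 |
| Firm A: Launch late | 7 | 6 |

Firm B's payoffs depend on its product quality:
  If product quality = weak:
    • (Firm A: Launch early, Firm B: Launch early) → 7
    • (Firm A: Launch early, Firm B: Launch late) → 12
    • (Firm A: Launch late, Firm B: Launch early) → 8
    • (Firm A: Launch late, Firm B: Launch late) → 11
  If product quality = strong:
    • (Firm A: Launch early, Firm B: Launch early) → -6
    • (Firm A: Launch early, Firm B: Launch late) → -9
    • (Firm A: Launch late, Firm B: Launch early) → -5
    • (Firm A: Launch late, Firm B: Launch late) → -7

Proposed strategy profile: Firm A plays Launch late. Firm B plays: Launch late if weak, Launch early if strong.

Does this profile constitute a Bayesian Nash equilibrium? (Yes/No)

Yes

A profile is a BNE iff every type of every player is best-responding given beliefs about the other side.
Firm A plays Launch late: E[Launch late] = 0.75·(6) + 0.25·(7) = 6.25; E[Launch early] = 5.75. Best-responding. ✓
Firm B (product quality weak), facing Launch late: Launch early gives 8, Launch late gives 11. Proposed Launch late is best. ✓
Firm B (product quality strong), facing Launch late: Launch early gives -5, Launch late gives -7. Proposed Launch early is best. ✓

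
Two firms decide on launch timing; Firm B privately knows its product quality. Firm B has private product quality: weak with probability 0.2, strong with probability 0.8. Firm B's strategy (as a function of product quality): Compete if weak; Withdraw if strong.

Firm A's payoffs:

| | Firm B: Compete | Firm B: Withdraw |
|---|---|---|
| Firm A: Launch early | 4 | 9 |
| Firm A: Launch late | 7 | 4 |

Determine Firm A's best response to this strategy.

E[Launch early] = 0.2·(4) + 0.8·(9) = 8
E[Launch late] = 0.2·(7) + 0.8·(4) = 4.6
Best response: Launch early (8 is the largest).

Launch early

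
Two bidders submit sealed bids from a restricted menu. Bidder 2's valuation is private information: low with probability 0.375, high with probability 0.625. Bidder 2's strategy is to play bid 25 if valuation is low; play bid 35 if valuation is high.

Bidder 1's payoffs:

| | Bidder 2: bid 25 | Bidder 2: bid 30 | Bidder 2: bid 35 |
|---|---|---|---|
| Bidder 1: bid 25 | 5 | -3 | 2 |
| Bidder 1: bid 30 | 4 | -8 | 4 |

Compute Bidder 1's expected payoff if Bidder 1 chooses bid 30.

Take the expectation over Bidder 2's valuation, weighting each type's action by its prior probability.
E[bid 30] = 0.375·4 + 0.625·4 = 1.5 + 2.5 = 4

4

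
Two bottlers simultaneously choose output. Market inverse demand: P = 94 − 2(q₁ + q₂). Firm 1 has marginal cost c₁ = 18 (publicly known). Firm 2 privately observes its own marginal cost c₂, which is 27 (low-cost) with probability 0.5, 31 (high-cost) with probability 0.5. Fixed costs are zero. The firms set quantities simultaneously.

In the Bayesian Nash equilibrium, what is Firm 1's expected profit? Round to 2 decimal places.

420.50

Type-c best response for Firm 2: q₂(c) = (94 − c)/4 − q₁/2.
Firm 1 maximizes expected profit; its first-order condition is 94 − 4q₁ − 2E[q₂] − 18 = 0.
Substituting E[q₂] and solving: E[c₂] = 29, so q₁ = (94 − 2·18 + 29)/6 = 14.5.
E[P] = 94 − 2·(q₁ + E[q₂]) = 47; Firm 1's expected profit = (E[P] − 18)·q₁ = (47 − 18)·14.5 = 420.5.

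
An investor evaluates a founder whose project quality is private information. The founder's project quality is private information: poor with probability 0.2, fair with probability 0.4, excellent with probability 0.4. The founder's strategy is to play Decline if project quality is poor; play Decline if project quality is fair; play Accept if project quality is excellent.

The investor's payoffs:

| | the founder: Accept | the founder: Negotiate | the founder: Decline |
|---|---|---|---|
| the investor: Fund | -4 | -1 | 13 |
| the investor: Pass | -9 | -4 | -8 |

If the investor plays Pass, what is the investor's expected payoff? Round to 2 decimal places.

-8.40

Take the expectation over the founder's project quality, weighting each type's action by its prior probability.
E[Pass] = 0.2·(-8) + 0.4·(-8) + 0.4·(-9) = (-1.6) + (-3.2) + (-3.6) = -8.4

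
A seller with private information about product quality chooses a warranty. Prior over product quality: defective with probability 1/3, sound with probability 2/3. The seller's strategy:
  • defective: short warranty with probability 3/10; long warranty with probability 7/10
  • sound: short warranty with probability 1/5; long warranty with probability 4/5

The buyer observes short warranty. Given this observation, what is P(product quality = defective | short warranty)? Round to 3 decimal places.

0.429

P(short warranty) = (1/3)·(3/10) + (2/3)·(1/5) = 7/30
P(defective | short warranty) = ((1/3)·(3/10)) / (7/30) = (1/10) / (7/30) = 3/7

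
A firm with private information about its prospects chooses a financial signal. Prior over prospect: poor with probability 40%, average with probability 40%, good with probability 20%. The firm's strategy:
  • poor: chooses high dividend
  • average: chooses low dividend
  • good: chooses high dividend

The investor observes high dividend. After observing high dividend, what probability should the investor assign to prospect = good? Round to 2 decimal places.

P(high dividend) = 0.4·1 + 0.4·0 + 0.2·1 = 0.6
P(good | high dividend) = (0.2·1) / 0.6 = 0.2 / 0.6 = 0.333333

0.33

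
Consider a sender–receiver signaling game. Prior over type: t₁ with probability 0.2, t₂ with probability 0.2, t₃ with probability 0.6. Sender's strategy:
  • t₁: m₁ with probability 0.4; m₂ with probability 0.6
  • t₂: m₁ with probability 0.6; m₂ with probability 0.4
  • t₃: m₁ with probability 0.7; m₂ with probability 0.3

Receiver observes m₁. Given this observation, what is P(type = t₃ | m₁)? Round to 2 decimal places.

P(m₁) = 0.2·0.4 + 0.2·0.6 + 0.6·0.7 = 0.62
P(t₃ | m₁) = (0.6·0.7) / 0.62 = 0.42 / 0.62 = 0.677419

0.68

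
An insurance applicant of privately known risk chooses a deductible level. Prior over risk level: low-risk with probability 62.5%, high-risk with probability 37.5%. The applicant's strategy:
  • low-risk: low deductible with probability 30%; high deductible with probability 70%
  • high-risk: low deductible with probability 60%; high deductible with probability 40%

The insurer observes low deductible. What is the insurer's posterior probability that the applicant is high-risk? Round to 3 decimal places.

Apply Bayes' rule using the sender's strategy as the likelihood.
P(low deductible) = 0.625·0.3 + 0.375·0.6 = 0.4125
P(high-risk | low deductible) = (0.375·0.6) / 0.4125 = 0.225 / 0.4125 = 0.545455

0.545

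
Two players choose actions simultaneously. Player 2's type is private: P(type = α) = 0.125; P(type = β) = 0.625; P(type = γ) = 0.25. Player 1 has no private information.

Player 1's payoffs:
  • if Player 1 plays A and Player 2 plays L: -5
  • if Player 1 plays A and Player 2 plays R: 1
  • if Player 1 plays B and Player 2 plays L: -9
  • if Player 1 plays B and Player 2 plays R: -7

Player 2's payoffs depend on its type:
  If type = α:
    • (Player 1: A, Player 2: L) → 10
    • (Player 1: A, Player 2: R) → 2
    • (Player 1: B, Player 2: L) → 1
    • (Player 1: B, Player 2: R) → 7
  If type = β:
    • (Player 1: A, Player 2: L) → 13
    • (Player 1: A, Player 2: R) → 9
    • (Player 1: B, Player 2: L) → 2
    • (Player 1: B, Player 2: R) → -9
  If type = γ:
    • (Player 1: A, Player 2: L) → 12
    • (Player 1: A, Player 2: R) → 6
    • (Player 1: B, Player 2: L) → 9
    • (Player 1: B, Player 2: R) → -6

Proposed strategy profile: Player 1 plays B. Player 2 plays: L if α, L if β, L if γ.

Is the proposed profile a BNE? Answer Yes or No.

No

Player 1 plays B: E[B] = 0.125·(-9) + 0.625·(-9) + 0.25·(-9) = -9; E[A] = -5. Not best-responding. ✗
Player 2 (type α), facing B: L gives 1, R gives 7. Proposed L is not best — profitable deviation exists. ✗
Player 2 (type β), facing B: L gives 2, R gives -9. Proposed L is best. ✓
Player 2 (type γ), facing B: L gives 9, R gives -6. Proposed L is best. ✓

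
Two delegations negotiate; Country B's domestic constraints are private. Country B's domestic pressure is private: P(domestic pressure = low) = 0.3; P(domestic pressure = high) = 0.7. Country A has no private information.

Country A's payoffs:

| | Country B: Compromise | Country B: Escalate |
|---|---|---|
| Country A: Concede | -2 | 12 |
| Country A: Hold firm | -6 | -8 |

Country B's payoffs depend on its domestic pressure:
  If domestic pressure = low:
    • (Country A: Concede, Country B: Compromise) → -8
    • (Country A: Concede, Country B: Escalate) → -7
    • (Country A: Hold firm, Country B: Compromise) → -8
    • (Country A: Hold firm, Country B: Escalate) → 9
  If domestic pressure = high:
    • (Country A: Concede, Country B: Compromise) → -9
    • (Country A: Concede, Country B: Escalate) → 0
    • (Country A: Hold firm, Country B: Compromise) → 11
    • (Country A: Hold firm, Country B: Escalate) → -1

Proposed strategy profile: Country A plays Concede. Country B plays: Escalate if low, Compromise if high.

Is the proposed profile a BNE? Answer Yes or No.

No

Country A plays Concede: E[Concede] = 0.3·(12) + 0.7·(-2) = 2.2; E[Hold firm] = -6.6. Best-responding. ✓
Country B (domestic pressure low), facing Concede: Compromise gives -8, Escalate gives -7. Proposed Escalate is best. ✓
Country B (domestic pressure high), facing Concede: Compromise gives -9, Escalate gives 0. Proposed Compromise is not best — profitable deviation exists. ✗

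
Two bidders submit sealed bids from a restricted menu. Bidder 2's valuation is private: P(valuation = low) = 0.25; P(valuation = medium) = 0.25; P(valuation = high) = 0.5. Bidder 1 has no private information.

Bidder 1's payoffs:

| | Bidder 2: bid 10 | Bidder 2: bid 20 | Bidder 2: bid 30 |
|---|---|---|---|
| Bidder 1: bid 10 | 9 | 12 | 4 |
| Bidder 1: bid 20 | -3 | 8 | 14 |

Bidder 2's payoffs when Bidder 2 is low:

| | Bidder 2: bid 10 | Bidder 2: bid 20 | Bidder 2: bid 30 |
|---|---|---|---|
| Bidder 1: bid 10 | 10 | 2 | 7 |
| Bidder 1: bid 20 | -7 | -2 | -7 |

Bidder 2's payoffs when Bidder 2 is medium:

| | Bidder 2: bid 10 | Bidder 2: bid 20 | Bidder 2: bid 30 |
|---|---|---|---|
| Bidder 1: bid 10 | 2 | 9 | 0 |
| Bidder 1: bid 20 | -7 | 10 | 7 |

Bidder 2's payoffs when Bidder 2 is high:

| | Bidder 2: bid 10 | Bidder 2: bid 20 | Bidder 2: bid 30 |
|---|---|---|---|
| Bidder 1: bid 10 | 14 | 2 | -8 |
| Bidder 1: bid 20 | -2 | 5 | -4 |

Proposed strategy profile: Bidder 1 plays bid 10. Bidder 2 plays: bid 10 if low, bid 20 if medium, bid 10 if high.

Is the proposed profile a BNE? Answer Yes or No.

Bidder 1 plays bid 10: E[bid 10] = 0.25·(9) + 0.25·(12) + 0.5·(9) = 9.75; E[bid 20] = -0.25. Best-responding. ✓
Bidder 2 (valuation low), facing bid 10: bid 10 gives 10, bid 20 gives 2, bid 30 gives 7. Proposed bid 10 is best. ✓
Bidder 2 (valuation medium), facing bid 10: bid 10 gives 2, bid 20 gives 9, bid 30 gives 0. Proposed bid 20 is best. ✓
Bidder 2 (valuation high), facing bid 10: bid 10 gives 14, bid 20 gives 2, bid 30 gives -8. Proposed bid 10 is best. ✓

Yes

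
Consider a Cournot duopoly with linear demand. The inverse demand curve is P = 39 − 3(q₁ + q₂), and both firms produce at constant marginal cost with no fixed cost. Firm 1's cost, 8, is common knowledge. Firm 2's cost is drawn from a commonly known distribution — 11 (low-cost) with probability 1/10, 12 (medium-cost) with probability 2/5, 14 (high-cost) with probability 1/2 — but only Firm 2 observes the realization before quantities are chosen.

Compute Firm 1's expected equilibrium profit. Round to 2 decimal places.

Each type of Firm 2 best-responds to q₁; Firm 1 best-responds to the expected q₂ over Firm 2's types.
Firm 2 with cost c maximizes (39 − 3(q₁+q₂) − c)·q₂, giving q₂(c) = (39 − c − 3q₁)/6.
E[c₂] = 1/10·11 + 2/5·12 + 1/2·14 = 12.9
Firm 1's FOC against E[q₂] yields q₁ = (39 − 2·8 + E[c₂])/9 = (39 − 16 + 12.9)/9 = 3.98889.
E[P] = 39 − 3·(q₁ + E[q₂]) = 19.9667; Firm 1's expected profit = (E[P] − 8)·q₁ = (19.9667 − 8)·3.98889 = 47.7337.

47.73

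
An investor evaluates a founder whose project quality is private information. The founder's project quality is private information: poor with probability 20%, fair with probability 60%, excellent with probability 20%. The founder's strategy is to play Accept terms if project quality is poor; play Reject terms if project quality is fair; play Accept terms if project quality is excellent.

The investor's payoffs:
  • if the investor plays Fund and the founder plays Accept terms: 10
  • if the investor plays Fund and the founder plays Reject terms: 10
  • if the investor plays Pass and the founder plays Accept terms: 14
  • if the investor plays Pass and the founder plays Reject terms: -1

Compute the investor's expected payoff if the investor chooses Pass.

E[Pass] = 0.2·14 + 0.6·(-1) + 0.2·14 = 2.8 + (-0.6) + 2.8 = 5

5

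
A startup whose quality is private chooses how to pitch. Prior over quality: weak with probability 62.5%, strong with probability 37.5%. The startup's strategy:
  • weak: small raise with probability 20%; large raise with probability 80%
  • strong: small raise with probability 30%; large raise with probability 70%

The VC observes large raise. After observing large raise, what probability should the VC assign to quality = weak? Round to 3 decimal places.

0.656

P(large raise) = 0.625·0.8 + 0.375·0.7 = 0.7625
P(weak | large raise) = (0.625·0.8) / 0.7625 = 0.5 / 0.7625 = 0.655738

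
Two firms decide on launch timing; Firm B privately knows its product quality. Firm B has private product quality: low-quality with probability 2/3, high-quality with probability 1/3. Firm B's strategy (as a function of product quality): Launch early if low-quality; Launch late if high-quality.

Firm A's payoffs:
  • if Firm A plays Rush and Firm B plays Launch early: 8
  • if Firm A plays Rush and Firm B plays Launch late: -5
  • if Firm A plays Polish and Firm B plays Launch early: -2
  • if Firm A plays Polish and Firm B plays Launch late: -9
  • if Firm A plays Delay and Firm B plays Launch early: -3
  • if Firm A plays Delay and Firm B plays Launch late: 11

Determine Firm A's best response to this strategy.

Rush

E[Rush] = 2/3·(8) + 1/3·(-5) = 11/3
E[Polish] = 2/3·(-2) + 1/3·(-9) = -13/3
E[Delay] = 2/3·(-3) + 1/3·(11) = 5/3
Best response: Rush (11/3 is the largest).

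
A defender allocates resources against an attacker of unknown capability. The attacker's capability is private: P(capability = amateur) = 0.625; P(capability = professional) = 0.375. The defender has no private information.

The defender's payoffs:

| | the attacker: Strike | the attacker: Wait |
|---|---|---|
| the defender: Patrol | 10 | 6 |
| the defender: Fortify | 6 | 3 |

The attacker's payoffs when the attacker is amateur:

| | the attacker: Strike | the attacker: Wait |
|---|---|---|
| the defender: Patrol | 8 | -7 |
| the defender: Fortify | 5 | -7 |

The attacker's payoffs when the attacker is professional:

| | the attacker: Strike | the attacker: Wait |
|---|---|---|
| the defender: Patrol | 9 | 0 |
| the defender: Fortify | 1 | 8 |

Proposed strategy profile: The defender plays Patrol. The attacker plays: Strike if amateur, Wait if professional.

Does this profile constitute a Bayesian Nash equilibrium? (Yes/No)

A profile is a BNE iff every type of every player is best-responding given beliefs about the other side.
The defender plays Patrol: E[Patrol] = 0.625·(10) + 0.375·(6) = 8.5; E[Fortify] = 4.875. Best-responding. ✓
The attacker (capability amateur), facing Patrol: Strike gives 8, Wait gives -7. Proposed Strike is best. ✓
The attacker (capability professional), facing Patrol: Strike gives 9, Wait gives 0. Proposed Wait is not best — profitable deviation exists. ✗

No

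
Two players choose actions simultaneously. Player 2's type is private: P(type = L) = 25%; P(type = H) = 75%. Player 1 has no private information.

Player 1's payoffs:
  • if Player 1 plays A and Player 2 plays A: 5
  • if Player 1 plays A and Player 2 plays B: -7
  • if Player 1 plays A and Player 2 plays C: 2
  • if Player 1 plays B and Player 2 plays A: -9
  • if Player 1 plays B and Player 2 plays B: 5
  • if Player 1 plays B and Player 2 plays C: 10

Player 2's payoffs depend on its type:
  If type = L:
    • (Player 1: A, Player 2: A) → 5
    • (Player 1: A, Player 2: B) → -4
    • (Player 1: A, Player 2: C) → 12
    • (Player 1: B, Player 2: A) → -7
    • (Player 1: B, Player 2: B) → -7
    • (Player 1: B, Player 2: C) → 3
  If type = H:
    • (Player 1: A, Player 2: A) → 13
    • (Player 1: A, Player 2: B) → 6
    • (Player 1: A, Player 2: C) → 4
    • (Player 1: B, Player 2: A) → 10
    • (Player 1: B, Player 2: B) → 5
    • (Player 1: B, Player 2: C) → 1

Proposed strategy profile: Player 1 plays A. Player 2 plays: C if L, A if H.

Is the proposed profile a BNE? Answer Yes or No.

Yes

A profile is a BNE iff every type of every player is best-responding given beliefs about the other side.
Player 1 plays A: E[A] = 0.25·(2) + 0.75·(5) = 4.25; E[B] = -4.25. Best-responding. ✓
Player 2 (type L), facing A: A gives 5, B gives -4, C gives 12. Proposed C is best. ✓
Player 2 (type H), facing A: A gives 13, B gives 6, C gives 4. Proposed A is best. ✓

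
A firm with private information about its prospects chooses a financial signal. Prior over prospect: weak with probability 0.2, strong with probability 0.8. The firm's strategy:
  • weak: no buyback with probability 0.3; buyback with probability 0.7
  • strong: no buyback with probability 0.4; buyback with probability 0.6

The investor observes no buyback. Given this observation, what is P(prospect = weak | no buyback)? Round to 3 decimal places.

0.158

Apply Bayes' rule using the sender's strategy as the likelihood.
P(no buyback) = 0.2·0.3 + 0.8·0.4 = 0.38
P(weak | no buyback) = (0.2·0.3) / 0.38 = 0.06 / 0.38 = 0.157895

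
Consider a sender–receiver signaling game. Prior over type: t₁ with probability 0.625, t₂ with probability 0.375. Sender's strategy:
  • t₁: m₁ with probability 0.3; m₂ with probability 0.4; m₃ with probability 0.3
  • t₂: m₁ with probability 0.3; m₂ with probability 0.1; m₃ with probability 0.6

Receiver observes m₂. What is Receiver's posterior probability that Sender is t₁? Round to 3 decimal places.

Apply Bayes' rule using the sender's strategy as the likelihood.
P(m₂) = 0.625·0.4 + 0.375·0.1 = 0.2875
P(t₁ | m₂) = (0.625·0.4) / 0.2875 = 0.25 / 0.2875 = 0.869565

0.870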